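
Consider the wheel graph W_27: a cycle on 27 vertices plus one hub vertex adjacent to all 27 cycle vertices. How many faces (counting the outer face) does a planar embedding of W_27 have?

W_27 has V = 27 + 1 = 28 vertices and E = 2·27 = 54 edges.
By Euler's formula F = 2 − V + E = 2 − 28 + 54 = 28.

28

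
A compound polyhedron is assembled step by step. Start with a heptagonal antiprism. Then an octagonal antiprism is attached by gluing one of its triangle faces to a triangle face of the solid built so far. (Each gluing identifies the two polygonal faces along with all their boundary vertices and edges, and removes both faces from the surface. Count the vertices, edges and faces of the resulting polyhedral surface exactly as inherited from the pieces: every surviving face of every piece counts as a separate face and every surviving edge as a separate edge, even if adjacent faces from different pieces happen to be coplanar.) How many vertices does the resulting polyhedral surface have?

27

A heptagonal antiprism: V=14, E=28, F=16.
Attach an octagonal antiprism (V=16, E=32, F=18) along a 3-gon: merge 3 vertices and 3 edges, delete both glued faces → V=27, E=57, F=32.
Check: V − E + F = 27 − 57 + 32 = 2.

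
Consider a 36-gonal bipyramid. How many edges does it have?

A bipyramid over an n-gon has 2n triangular faces and n + 2 vertices: V = 36 + 2 = 38, E = 3·36 = 108, F = 2·36 = 72.

108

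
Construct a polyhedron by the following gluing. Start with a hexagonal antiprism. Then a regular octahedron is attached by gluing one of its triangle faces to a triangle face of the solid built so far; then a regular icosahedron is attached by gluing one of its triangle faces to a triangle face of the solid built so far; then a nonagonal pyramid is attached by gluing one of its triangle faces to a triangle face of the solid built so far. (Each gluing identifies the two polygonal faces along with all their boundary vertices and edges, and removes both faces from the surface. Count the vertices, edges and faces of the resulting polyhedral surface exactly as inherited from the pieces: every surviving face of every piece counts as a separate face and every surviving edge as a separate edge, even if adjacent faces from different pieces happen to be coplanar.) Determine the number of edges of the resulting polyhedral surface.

75

A hexagonal antiprism: V=12, E=24, F=14.
Attach a regular octahedron (V=6, E=12, F=8) along a 3-gon: merge 3 vertices and 3 edges, delete both glued faces → V=15, E=33, F=20.
Attach a regular icosahedron (V=12, E=30, F=20) along a 3-gon: merge 3 vertices and 3 edges, delete both glued faces → V=24, E=60, F=38.
Attach a nonagonal pyramid (V=10, E=18, F=10) along a 3-gon: merge 3 vertices and 3 edges, delete both glued faces → V=31, E=75, F=46.
Check: V − E + F = 31 − 75 + 46 = 2.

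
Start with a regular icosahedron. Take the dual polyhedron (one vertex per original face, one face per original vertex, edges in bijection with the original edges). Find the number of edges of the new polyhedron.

The base solid has V = 12, E = 30, F = 20.
The dual swaps V and F and preserves E: V′ = F = 20, E′ = E = 30, F′ = V = 12.

30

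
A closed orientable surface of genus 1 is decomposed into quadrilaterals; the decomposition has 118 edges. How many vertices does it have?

χ = 2 − 2·1 = 0, and every face is a square so 4F = 2E.
F = 2E/4 = 59. Then V = 0 + E − F = 0 + 118 − 59 = 59.

59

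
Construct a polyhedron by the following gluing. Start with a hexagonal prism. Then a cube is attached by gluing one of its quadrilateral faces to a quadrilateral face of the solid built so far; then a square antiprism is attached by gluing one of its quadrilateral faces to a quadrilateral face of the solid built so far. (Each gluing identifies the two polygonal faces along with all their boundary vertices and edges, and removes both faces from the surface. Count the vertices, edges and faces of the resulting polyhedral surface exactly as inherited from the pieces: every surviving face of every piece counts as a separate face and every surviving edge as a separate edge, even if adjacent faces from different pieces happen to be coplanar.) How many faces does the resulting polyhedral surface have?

20

A hexagonal prism: V=12, E=18, F=8.
Attach a cube (V=8, E=12, F=6) along a 4-gon: merge 4 vertices and 4 edges, delete both glued faces → V=16, E=26, F=12.
Attach a square antiprism (V=8, E=16, F=10) along a 4-gon: merge 4 vertices and 4 edges, delete both glued faces → V=20, E=38, F=20.
Check: V − E + F = 20 − 38 + 20 = 2.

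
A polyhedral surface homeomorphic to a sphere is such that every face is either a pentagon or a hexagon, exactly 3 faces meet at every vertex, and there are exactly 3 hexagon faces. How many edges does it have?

Let x be the number of pentagons; then F = 3 + x.
Edge–face incidences: 2E = 6·3 + 5·x = 18 + 5x.
Every vertex has degree 3, so 3V = 2E.
Euler: V − E + F = 2 ⇒ (2E)/3 − E + (3 + x) = 2.
Multiply by 6: 2·(2E) − 3·(2E) + 6·(3 + x) = 12, i.e. 18 + 6x − (18 + 5x) = 12.
Collecting terms: x = 12.
Then 2E = 18 + 5·12 = 78, so E = 39, V = 2E/3 = 26, F = 3 + 12 = 15.

39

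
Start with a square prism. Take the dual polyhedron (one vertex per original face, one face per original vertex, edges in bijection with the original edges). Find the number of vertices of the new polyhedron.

The base solid has V = 8, E = 12, F = 6.
The dual swaps V and F and preserves E: V′ = F = 6, E′ = E = 12, F′ = V = 8.

6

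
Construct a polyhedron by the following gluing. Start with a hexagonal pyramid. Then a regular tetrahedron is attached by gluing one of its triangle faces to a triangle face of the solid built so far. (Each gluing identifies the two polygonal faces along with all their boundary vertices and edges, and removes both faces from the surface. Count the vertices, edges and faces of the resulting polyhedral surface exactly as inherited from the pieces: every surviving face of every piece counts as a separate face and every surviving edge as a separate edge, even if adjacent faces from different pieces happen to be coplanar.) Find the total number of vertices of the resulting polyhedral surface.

A hexagonal pyramid: V=7, E=12, F=7.
Attach a regular tetrahedron (V=4, E=6, F=4) along a 3-gon: merge 3 vertices and 3 edges, delete both glued faces → V=8, E=15, F=9.
Check: V − E + F = 8 − 15 + 9 = 2.

8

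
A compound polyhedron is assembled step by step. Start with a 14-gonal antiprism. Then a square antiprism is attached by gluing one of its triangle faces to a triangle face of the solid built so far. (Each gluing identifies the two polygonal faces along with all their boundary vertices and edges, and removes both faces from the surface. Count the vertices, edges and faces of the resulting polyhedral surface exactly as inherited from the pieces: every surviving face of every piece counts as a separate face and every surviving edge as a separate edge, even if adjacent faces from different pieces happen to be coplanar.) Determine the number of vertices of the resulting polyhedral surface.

A 14-gonal antiprism: V=28, E=56, F=30.
Attach a square antiprism (V=8, E=16, F=10) along a 3-gon: merge 3 vertices and 3 edges, delete both glued faces → V=33, E=69, F=38.
Check: V − E + F = 33 − 69 + 38 = 2.

33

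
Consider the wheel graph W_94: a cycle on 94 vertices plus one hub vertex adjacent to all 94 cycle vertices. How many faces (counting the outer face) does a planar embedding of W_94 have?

W_94 has V = 94 + 1 = 95 vertices and E = 2·94 = 188 edges.
By Euler's formula F = 2 − V + E = 2 − 95 + 188 = 95.

95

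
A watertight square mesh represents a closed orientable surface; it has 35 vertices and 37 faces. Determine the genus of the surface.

Every face is a square, so 2E = 4·37 = 148, giving E = 74.
χ = V − E + F = 35 − 74 + 37 = -2.
For a closed orientable surface χ = 2 − 2g, so g = (2 − (-2))/2 = 2.

2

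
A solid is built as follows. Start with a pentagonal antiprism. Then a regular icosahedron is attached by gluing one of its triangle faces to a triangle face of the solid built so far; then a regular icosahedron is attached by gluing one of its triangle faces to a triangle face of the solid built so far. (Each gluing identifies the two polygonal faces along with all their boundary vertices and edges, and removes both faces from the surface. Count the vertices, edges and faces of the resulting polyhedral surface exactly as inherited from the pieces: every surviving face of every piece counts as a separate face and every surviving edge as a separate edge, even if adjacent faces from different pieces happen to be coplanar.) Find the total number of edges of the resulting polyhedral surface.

74

A pentagonal antiprism: V=10, E=20, F=12.
Attach a regular icosahedron (V=12, E=30, F=20) along a 3-gon: merge 3 vertices and 3 edges, delete both glued faces → V=19, E=47, F=30.
Attach a regular icosahedron (V=12, E=30, F=20) along a 3-gon: merge 3 vertices and 3 edges, delete both glued faces → V=28, E=74, F=48.
Check: V − E + F = 28 − 74 + 48 = 2.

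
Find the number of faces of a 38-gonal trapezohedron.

The n-trapezohedron (dual of the n-antiprism) has V = 2·38 + 2 = 78, E = 4·38 = 152, F = 2·38 = 76.

76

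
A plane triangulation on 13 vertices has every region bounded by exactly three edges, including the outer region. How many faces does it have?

In a plane triangulation 3F = 2E and V − E + F = 2, so F = 2V − 4 = 2·13 − 4 = 22.

22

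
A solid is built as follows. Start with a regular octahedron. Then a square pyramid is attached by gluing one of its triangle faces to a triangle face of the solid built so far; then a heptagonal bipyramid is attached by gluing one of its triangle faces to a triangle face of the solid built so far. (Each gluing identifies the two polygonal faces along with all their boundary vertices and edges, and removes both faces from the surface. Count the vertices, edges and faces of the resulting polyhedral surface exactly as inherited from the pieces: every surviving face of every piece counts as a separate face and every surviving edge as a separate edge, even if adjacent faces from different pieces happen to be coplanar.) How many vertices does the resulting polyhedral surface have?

A regular octahedron: V=6, E=12, F=8.
Attach a square pyramid (V=5, E=8, F=5) along a 3-gon: merge 3 vertices and 3 edges, delete both glued faces → V=8, E=17, F=11.
Attach a heptagonal bipyramid (V=9, E=21, F=14) along a 3-gon: merge 3 vertices and 3 edges, delete both glued faces → V=14, E=35, F=23.
Check: V − E + F = 14 − 35 + 23 = 2.

14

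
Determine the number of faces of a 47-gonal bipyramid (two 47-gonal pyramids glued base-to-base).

A bipyramid over an n-gon has 2n triangular faces and n + 2 vertices: V = 47 + 2 = 49, E = 3·47 = 141, F = 2·47 = 94.

94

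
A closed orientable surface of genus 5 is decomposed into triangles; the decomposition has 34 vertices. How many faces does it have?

χ = 2 − 2·5 = -8, and every face is a triangle so 3F = 2E.
V − E + F = -8 with E = 3F/2 gives 34 − (3/2 − 1)·F = -8, so F = 84 and E = 126.

84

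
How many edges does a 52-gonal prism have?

156

A prism on an n-gon has two n-gon bases and n rectangular sides: V = 2·52 = 104, E = 3·52 = 156, F = 52 + 2 = 54.
Check: V − E + F = 104 − 156 + 54 = 2.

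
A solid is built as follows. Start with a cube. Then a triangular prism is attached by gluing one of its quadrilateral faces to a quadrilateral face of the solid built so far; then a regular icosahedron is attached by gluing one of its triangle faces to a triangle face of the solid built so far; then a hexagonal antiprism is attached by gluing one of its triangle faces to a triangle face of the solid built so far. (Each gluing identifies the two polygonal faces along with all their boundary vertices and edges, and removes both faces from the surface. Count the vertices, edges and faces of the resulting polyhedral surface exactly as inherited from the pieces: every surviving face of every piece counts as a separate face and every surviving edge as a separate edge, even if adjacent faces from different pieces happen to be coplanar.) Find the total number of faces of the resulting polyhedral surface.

A cube: V=8, E=12, F=6.
Attach a triangular prism (V=6, E=9, F=5) along a 4-gon: merge 4 vertices and 4 edges, delete both glued faces → V=10, E=17, F=9.
Attach a regular icosahedron (V=12, E=30, F=20) along a 3-gon: merge 3 vertices and 3 edges, delete both glued faces → V=19, E=44, F=27.
Attach a hexagonal antiprism (V=12, E=24, F=14) along a 3-gon: merge 3 vertices and 3 edges, delete both glued faces → V=28, E=65, F=39.
Check: V − E + F = 28 − 65 + 39 = 2.

39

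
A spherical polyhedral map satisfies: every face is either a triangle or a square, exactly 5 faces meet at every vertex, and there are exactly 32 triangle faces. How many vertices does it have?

Let x be the number of squares; then F = 32 + x.
Edge–face incidences: 2E = 3·32 + 4·x = 96 + 4x.
Every vertex has degree 5, so 5V = 2E.
Euler: V − E + F = 2 ⇒ (2E)/5 − E + (32 + x) = 2.
Multiply by 10: 2·(2E) − 5·(2E) + 10·(32 + x) = 20, i.e. 320 + 10x − 3·(96 + 4x) = 20.
Collecting terms: −2x + 32 = 20, so −2x = −12, so x = 6.
Then 2E = 96 + 4·6 = 120, so E = 60, V = 2E/5 = 24, F = 32 + 6 = 38.

24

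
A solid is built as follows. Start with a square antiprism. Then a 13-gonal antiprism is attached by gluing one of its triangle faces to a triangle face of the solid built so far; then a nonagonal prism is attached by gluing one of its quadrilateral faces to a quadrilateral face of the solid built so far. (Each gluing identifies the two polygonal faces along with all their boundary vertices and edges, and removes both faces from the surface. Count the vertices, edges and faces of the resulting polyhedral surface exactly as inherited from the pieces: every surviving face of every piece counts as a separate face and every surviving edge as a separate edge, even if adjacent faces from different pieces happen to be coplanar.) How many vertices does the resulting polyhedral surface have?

45

A square antiprism: V=8, E=16, F=10.
Attach a 13-gonal antiprism (V=26, E=52, F=28) along a 3-gon: merge 3 vertices and 3 edges, delete both glued faces → V=31, E=65, F=36.
Attach a nonagonal prism (V=18, E=27, F=11) along a 4-gon: merge 4 vertices and 4 edges, delete both glued faces → V=45, E=88, F=45.
Check: V − E + F = 45 − 88 + 45 = 2.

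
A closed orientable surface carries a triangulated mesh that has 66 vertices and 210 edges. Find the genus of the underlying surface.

3

Every face is a triangle and each edge borders two faces, so 3F = 2·210, giving F = 140.
χ = V − E + F = 66 − 210 + 140 = -4.
For a closed orientable surface χ = 2 − 2g, so g = (2 − (-4))/2 = 3.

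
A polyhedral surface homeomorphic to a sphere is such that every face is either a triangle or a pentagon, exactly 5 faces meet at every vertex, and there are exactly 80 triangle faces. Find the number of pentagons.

12

Let x be the number of pentagons; then F = 80 + x.
Edge–face incidences: 2E = 3·80 + 5·x = 240 + 5x.
Every vertex has degree 5, so 5V = 2E.
Euler: V − E + F = 2 ⇒ (2E)/5 − E + (80 + x) = 2.
Multiply by 10: 2·(2E) − 5·(2E) + 10·(80 + x) = 20, i.e. 800 + 10x − 3·(240 + 5x) = 20.
Collecting terms: −5x + 80 = 20, so −5x = −60, so x = 12.
Then 2E = 240 + 5·12 = 300, so E = 150, V = 2E/5 = 60, F = 80 + 12 = 92.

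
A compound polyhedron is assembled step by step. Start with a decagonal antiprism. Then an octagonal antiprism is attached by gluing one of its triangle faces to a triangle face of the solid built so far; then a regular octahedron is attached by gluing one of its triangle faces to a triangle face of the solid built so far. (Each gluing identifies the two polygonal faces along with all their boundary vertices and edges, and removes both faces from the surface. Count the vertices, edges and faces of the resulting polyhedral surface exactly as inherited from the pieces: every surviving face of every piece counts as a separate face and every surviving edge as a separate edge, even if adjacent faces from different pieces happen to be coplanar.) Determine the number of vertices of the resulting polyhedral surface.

36

A decagonal antiprism: V=20, E=40, F=22.
Attach an octagonal antiprism (V=16, E=32, F=18) along a 3-gon: merge 3 vertices and 3 edges, delete both glued faces → V=33, E=69, F=38.
Attach a regular octahedron (V=6, E=12, F=8) along a 3-gon: merge 3 vertices and 3 edges, delete both glued faces → V=36, E=78, F=44.
Check: V − E + F = 36 − 78 + 44 = 2.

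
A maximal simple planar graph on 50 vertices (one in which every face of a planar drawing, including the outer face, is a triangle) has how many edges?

In a plane triangulation 3F = 2E and V − E + F = 2, so E = 3V − 6 = 3·50 − 6 = 144.

144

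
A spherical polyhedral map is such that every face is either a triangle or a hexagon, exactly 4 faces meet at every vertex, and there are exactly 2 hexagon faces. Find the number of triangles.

Let x be the number of triangles; then F = 2 + x.
Edge–face incidences: 2E = 6·2 + 3·x = 12 + 3x.
Every vertex has degree 4, so 4V = 2E.
Euler: V − E + F = 2 ⇒ (2E)/4 − E + (2 + x) = 2.
Multiply by 8: 2·(2E) − 4·(2E) + 8·(2 + x) = 16, i.e. 16 + 8x − 2·(12 + 3x) = 16.
Collecting terms: 2x − 8 = 16, so 2x = 24, so x = 12.
Then 2E = 12 + 3·12 = 48, so E = 24, V = 2E/4 = 12, F = 2 + 12 = 14.

12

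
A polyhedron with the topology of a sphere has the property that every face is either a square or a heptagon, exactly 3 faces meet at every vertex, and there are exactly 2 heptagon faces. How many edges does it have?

Let x be the number of squares; then F = 2 + x.
Edge–face incidences: 2E = 7·2 + 4·x = 14 + 4x.
Every vertex has degree 3, so 3V = 2E.
Euler: V − E + F = 2 ⇒ (2E)/3 − E + (2 + x) = 2.
Multiply by 6: 2·(2E) − 3·(2E) + 6·(2 + x) = 12, i.e. 12 + 6x − (14 + 4x) = 12.
Collecting terms: 2x − 2 = 12, so 2x = 14, so x = 7.
Then 2E = 14 + 4·7 = 42, so E = 21, V = 2E/3 = 14, F = 2 + 7 = 9.

21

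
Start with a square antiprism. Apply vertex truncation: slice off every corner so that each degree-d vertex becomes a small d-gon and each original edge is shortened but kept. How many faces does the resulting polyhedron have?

The base solid has V = 8, E = 16, F = 10.
Truncation replaces each original edge-end by a new vertex, so V′ = 2E = 32.
Each original edge survives, and each old vertex of degree d contributes d new edges; summing degrees gives Σd = 2E, so E′ = E + 2E = 3E = 48.
Each original face survives and each original vertex becomes one new face: F′ = F + V = 18.

18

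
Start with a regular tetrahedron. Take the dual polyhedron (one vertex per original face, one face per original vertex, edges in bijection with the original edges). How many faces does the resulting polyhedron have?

The base solid has V = 4, E = 6, F = 4.
The dual swaps V and F and preserves E: V′ = F = 4, E′ = E = 6, F′ = V = 4.

4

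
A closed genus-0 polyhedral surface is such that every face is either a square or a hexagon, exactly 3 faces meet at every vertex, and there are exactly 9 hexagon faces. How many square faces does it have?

6

Let x be the number of squares; then F = 9 + x.
Edge–face incidences: 2E = 6·9 + 4·x = 54 + 4x.
Every vertex has degree 3, so 3V = 2E.
Euler: V − E + F = 2 ⇒ (2E)/3 − E + (9 + x) = 2.
Multiply by 6: 2·(2E) − 3·(2E) + 6·(9 + x) = 12, i.e. 54 + 6x − (54 + 4x) = 12.
Collecting terms: 2x = 12, so x = 6.
Then 2E = 54 + 4·6 = 78, so E = 39, V = 2E/3 = 26, F = 9 + 6 = 15.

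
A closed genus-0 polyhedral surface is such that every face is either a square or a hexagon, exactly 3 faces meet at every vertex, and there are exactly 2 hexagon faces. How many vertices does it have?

12

Let x be the number of squares; then F = 2 + x.
Edge–face incidences: 2E = 6·2 + 4·x = 12 + 4x.
Every vertex has degree 3, so 3V = 2E.
Euler: V − E + F = 2 ⇒ (2E)/3 − E + (2 + x) = 2.
Multiply by 6: 2·(2E) − 3·(2E) + 6·(2 + x) = 12, i.e. 12 + 6x − (12 + 4x) = 12.
Collecting terms: 2x = 12, so x = 6.
Then 2E = 12 + 4·6 = 36, so E = 18, V = 2E/3 = 12, F = 2 + 6 = 8.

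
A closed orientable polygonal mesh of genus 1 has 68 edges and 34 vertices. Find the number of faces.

34

For a closed orientable surface of genus 1, χ = 2 − 2·1 = 0.
F = 0 − V + E = 0 − 34 + 68 = 34.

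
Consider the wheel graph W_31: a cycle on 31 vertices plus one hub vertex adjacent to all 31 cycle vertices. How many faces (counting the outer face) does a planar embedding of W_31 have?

W_31 has V = 31 + 1 = 32 vertices and E = 2·31 = 62 edges.
By Euler's formula F = 2 − V + E = 2 − 32 + 62 = 32.

32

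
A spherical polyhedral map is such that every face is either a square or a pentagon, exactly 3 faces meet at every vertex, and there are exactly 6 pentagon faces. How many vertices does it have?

14

Let x be the number of squares; then F = 6 + x.
Edge–face incidences: 2E = 5·6 + 4·x = 30 + 4x.
Every vertex has degree 3, so 3V = 2E.
Euler: V − E + F = 2 ⇒ (2E)/3 − E + (6 + x) = 2.
Multiply by 6: 2·(2E) − 3·(2E) + 6·(6 + x) = 12, i.e. 36 + 6x − (30 + 4x) = 12.
Collecting terms: 2x + 6 = 12, so 2x = 6, so x = 3.
Then 2E = 30 + 4·3 = 42, so E = 21, V = 2E/3 = 14, F = 6 + 3 = 9.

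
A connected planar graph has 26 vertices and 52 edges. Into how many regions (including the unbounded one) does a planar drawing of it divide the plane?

28

Euler's formula for a connected plane graph: V − E + F = 2, so F = 2 − 26 + 52 = 28.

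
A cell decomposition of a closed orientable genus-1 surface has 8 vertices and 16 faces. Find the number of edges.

For a closed orientable surface of genus 1, χ = 2 − 2·1 = 0.
E = V + F − (0) = 8 + 16 − (0) = 24.

24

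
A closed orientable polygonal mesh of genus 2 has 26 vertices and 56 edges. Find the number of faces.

28

For a closed orientable surface of genus 2, χ = 2 − 2·2 = -2.
F = -2 − V + E = -2 − 26 + 56 = 28.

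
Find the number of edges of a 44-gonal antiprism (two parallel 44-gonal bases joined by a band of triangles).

An antiprism on an n-gon has two n-gon caps and 2n triangles: V = 2·44 = 88, E = 4·44 = 176, F = 2·44 + 2 = 90.

176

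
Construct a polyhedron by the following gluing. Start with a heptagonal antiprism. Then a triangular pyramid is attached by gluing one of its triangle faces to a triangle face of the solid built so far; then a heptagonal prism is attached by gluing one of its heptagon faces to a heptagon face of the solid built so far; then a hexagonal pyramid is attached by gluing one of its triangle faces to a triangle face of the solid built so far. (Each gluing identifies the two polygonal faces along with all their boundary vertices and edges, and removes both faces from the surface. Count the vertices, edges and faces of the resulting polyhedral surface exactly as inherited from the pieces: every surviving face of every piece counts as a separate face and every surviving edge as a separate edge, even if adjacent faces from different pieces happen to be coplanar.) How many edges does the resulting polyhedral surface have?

54

A heptagonal antiprism: V=14, E=28, F=16.
Attach a triangular pyramid (V=4, E=6, F=4) along a 3-gon: merge 3 vertices and 3 edges, delete both glued faces → V=15, E=31, F=18.
Attach a heptagonal prism (V=14, E=21, F=9) along a 7-gon: merge 7 vertices and 7 edges, delete both glued faces → V=22, E=45, F=25.
Attach a hexagonal pyramid (V=7, E=12, F=7) along a 3-gon: merge 3 vertices and 3 edges, delete both glued faces → V=26, E=54, F=30.
Check: V − E + F = 26 − 54 + 30 = 2.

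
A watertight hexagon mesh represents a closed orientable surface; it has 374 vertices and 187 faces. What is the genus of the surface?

1

Every face is a hexagon, so 2E = 6·187 = 1122, giving E = 561.
χ = V − E + F = 374 − 561 + 187 = 0.
For a closed orientable surface χ = 2 − 2g, so g = (2 − (0))/2 = 1.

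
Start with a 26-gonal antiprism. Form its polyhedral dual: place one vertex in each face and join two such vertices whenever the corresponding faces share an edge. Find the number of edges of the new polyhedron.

104

The base solid has V = 52, E = 104, F = 54.
The dual swaps V and F and preserves E: V′ = F = 54, E′ = E = 104, F′ = V = 52.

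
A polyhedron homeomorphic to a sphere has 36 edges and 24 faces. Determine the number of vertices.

14

Here V − E + F = 2.
V = 2 + E − F = 2 + 36 − 24 = 14.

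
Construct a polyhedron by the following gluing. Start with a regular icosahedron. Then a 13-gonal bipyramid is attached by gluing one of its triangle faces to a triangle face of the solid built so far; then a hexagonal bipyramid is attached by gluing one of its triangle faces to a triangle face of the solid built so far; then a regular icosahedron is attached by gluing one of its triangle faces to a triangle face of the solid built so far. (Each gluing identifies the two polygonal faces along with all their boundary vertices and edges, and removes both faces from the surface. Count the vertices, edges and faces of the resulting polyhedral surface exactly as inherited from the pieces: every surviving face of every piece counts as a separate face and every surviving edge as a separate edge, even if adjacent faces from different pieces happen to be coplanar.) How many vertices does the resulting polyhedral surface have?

38

A regular icosahedron: V=12, E=30, F=20.
Attach a 13-gonal bipyramid (V=15, E=39, F=26) along a 3-gon: merge 3 vertices and 3 edges, delete both glued faces → V=24, E=66, F=44.
Attach a hexagonal bipyramid (V=8, E=18, F=12) along a 3-gon: merge 3 vertices and 3 edges, delete both glued faces → V=29, E=81, F=54.
Attach a regular icosahedron (V=12, E=30, F=20) along a 3-gon: merge 3 vertices and 3 edges, delete both glued faces → V=38, E=108, F=72.
Check: V − E + F = 38 − 108 + 72 = 2.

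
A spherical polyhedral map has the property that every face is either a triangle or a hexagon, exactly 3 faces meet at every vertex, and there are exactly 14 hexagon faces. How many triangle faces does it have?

4

Let x be the number of triangles; then F = 14 + x.
Edge–face incidences: 2E = 6·14 + 3·x = 84 + 3x.
Every vertex has degree 3, so 3V = 2E.
Euler: V − E + F = 2 ⇒ (2E)/3 − E + (14 + x) = 2.
Multiply by 6: 2·(2E) − 3·(2E) + 6·(14 + x) = 12, i.e. 84 + 6x − (84 + 3x) = 12.
Collecting terms: 3x = 12, so x = 4.
Then 2E = 84 + 3·4 = 96, so E = 48, V = 2E/3 = 32, F = 14 + 4 = 18.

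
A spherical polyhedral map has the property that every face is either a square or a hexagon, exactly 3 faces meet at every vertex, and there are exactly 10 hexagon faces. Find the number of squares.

6

Let x be the number of squares; then F = 10 + x.
Edge–face incidences: 2E = 6·10 + 4·x = 60 + 4x.
Every vertex has degree 3, so 3V = 2E.
Euler: V − E + F = 2 ⇒ (2E)/3 − E + (10 + x) = 2.
Multiply by 6: 2·(2E) − 3·(2E) + 6·(10 + x) = 12, i.e. 60 + 6x − (60 + 4x) = 12.
Collecting terms: 2x = 12, so x = 6.
Then 2E = 60 + 4·6 = 84, so E = 42, V = 2E/3 = 28, F = 10 + 6 = 16.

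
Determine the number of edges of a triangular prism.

A prism on an n-gon has two n-gon bases and n rectangular sides: V = 2·3 = 6, E = 3·3 = 9, F = 3 + 2 = 5.

9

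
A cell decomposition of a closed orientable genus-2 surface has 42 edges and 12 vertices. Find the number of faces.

For a closed orientable surface of genus 2, χ = 2 − 2·2 = -2.
F = -2 − V + E = -2 − 12 + 42 = 28.

28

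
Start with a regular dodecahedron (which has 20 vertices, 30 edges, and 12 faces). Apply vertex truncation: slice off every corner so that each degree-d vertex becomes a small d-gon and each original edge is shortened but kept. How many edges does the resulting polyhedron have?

Truncation replaces each original edge-end by a new vertex, so V′ = 2E = 60.
Each original edge survives, and each old vertex of degree d contributes d new edges; summing degrees gives Σd = 2E, so E′ = E + 2E = 3E = 90.
Each original face survives and each original vertex becomes one new face: F′ = F + V = 32.

90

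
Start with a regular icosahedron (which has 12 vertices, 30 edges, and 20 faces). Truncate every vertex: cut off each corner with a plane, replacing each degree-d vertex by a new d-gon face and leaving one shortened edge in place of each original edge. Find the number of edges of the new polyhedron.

90

Truncation replaces each original edge-end by a new vertex, so V′ = 2E = 60.
Each original edge survives, and each old vertex of degree d contributes d new edges; summing degrees gives Σd = 2E, so E′ = E + 2E = 3E = 90.
Each original face survives and each original vertex becomes one new face: F′ = F + V = 32.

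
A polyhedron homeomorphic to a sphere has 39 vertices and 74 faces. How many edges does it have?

111

Here V − E + F = 2.
E = V + F − (2) = 39 + 74 − (2) = 111.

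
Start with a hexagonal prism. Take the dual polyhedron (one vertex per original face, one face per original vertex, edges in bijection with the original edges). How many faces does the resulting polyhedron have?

12

The base solid has V = 12, E = 18, F = 8.
The dual swaps V and F and preserves E: V′ = F = 8, E′ = E = 18, F′ = V = 12.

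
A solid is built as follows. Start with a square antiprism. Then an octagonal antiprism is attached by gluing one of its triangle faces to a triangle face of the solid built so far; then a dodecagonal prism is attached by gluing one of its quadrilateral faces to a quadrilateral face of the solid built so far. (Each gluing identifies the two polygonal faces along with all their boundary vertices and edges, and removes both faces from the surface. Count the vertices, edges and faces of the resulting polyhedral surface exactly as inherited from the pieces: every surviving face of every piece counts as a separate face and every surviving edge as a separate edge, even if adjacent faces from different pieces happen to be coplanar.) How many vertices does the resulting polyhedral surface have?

A square antiprism: V=8, E=16, F=10.
Attach an octagonal antiprism (V=16, E=32, F=18) along a 3-gon: merge 3 vertices and 3 edges, delete both glued faces → V=21, E=45, F=26.
Attach a dodecagonal prism (V=24, E=36, F=14) along a 4-gon: merge 4 vertices and 4 edges, delete both glued faces → V=41, E=77, F=38.
Check: V − E + F = 41 − 77 + 38 = 2.

41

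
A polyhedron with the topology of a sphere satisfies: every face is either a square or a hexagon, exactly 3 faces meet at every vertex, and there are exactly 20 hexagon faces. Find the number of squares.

6

Let x be the number of squares; then F = 20 + x.
Edge–face incidences: 2E = 6·20 + 4·x = 120 + 4x.
Every vertex has degree 3, so 3V = 2E.
Euler: V − E + F = 2 ⇒ (2E)/3 − E + (20 + x) = 2.
Multiply by 6: 2·(2E) − 3·(2E) + 6·(20 + x) = 12, i.e. 120 + 6x − (120 + 4x) = 12.
Collecting terms: 2x = 12, so x = 6.
Then 2E = 120 + 4·6 = 144, so E = 72, V = 2E/3 = 48, F = 20 + 6 = 26.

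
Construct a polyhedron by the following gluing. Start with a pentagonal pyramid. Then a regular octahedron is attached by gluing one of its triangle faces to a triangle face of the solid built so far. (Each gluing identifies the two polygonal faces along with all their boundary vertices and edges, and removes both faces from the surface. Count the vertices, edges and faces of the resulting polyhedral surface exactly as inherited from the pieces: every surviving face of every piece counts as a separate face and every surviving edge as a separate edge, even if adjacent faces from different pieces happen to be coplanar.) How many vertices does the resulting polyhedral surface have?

A pentagonal pyramid: V=6, E=10, F=6.
Attach a regular octahedron (V=6, E=12, F=8) along a 3-gon: merge 3 vertices and 3 edges, delete both glued faces → V=9, E=19, F=12.
Check: V − E + F = 9 − 19 + 12 = 2.

9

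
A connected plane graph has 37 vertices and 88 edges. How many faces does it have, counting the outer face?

53

Euler's formula for a connected plane graph: V − E + F = 2, so F = 2 − 37 + 88 = 53.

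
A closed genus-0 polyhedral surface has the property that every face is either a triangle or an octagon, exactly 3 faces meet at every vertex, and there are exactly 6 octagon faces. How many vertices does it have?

Let x be the number of triangles; then F = 6 + x.
Edge–face incidences: 2E = 8·6 + 3·x = 48 + 3x.
Every vertex has degree 3, so 3V = 2E.
Euler: V − E + F = 2 ⇒ (2E)/3 − E + (6 + x) = 2.
Multiply by 6: 2·(2E) − 3·(2E) + 6·(6 + x) = 12, i.e. 36 + 6x − (48 + 3x) = 12.
Collecting terms: 3x − 12 = 12, so 3x = 24, so x = 8.
Then 2E = 48 + 3·8 = 72, so E = 36, V = 2E/3 = 24, F = 6 + 8 = 14.

24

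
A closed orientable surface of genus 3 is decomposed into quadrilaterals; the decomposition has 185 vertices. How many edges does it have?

378

χ = 2 − 2·3 = -4, and every face is a square so 4F = 2E.
V − E + F = -4 with E = 4F/2 gives 185 − (4/2 − 1)·F = -4, so F = 189 and E = 378.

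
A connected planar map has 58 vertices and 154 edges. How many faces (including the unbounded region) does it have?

Euler's formula for a connected plane graph: V − E + F = 2, so F = 2 − 58 + 154 = 98.

98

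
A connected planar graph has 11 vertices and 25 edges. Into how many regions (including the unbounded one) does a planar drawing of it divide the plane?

16

Euler's formula for a connected plane graph: V − E + F = 2, so F = 2 − 11 + 25 = 16.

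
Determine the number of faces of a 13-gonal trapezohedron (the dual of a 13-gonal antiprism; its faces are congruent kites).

26

The n-trapezohedron (dual of the n-antiprism) has V = 2·13 + 2 = 28, E = 4·13 = 52, F = 2·13 = 26.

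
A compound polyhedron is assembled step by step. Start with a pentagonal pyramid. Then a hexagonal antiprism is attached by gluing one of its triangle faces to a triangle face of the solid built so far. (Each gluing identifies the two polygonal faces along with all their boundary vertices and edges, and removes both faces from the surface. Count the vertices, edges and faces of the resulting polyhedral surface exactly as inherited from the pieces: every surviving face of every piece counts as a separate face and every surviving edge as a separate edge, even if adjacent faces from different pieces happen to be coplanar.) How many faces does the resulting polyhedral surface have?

A pentagonal pyramid: V=6, E=10, F=6.
Attach a hexagonal antiprism (V=12, E=24, F=14) along a 3-gon: merge 3 vertices and 3 edges, delete both glued faces → V=15, E=31, F=18.
Check: V − E + F = 15 − 31 + 18 = 2.

18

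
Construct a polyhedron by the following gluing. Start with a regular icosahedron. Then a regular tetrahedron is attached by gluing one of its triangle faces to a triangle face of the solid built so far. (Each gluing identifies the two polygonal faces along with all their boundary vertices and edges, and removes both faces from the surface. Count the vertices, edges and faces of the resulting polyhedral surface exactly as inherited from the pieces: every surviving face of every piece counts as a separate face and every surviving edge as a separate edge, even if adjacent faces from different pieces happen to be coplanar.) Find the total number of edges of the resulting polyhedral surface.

A regular icosahedron: V=12, E=30, F=20.
Attach a regular tetrahedron (V=4, E=6, F=4) along a 3-gon: merge 3 vertices and 3 edges, delete both glued faces → V=13, E=33, F=22.
Check: V − E + F = 13 − 33 + 22 = 2.

33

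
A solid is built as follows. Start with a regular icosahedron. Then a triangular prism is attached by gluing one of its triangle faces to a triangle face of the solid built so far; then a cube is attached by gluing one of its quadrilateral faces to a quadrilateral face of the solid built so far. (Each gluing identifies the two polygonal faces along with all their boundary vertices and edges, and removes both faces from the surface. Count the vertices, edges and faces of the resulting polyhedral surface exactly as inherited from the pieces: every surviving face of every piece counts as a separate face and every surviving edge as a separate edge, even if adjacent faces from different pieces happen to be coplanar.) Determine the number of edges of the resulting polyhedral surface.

44

A regular icosahedron: V=12, E=30, F=20.
Attach a triangular prism (V=6, E=9, F=5) along a 3-gon: merge 3 vertices and 3 edges, delete both glued faces → V=15, E=36, F=23.
Attach a cube (V=8, E=12, F=6) along a 4-gon: merge 4 vertices and 4 edges, delete both glued faces → V=19, E=44, F=27.
Check: V − E + F = 19 − 44 + 27 = 2.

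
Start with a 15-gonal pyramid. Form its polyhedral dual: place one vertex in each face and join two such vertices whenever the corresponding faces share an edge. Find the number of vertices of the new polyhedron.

16

The base solid has V = 16, E = 30, F = 16.
The dual swaps V and F and preserves E: V′ = F = 16, E′ = E = 30, F′ = V = 16.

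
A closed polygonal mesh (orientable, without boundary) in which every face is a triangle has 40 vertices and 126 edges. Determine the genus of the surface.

Every face is a triangle and each edge borders two faces, so 3F = 2·126, giving F = 84.
χ = V − E + F = 40 − 126 + 84 = -2.
For a closed orientable surface χ = 2 − 2g, so g = (2 − (-2))/2 = 2.

2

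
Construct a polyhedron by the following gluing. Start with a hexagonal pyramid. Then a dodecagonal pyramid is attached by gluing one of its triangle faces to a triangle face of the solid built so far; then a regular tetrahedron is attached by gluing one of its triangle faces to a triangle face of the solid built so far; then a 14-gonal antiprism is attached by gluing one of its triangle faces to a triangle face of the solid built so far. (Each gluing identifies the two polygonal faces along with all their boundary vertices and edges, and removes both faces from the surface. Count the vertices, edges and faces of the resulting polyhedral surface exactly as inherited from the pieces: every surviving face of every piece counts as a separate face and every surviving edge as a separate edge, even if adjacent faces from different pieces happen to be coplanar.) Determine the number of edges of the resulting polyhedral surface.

A hexagonal pyramid: V=7, E=12, F=7.
Attach a dodecagonal pyramid (V=13, E=24, F=13) along a 3-gon: merge 3 vertices and 3 edges, delete both glued faces → V=17, E=33, F=18.
Attach a regular tetrahedron (V=4, E=6, F=4) along a 3-gon: merge 3 vertices and 3 edges, delete both glued faces → V=18, E=36, F=20.
Attach a 14-gonal antiprism (V=28, E=56, F=30) along a 3-gon: merge 3 vertices and 3 edges, delete both glued faces → V=43, E=89, F=48.
Check: V − E + F = 43 − 89 + 48 = 2.

89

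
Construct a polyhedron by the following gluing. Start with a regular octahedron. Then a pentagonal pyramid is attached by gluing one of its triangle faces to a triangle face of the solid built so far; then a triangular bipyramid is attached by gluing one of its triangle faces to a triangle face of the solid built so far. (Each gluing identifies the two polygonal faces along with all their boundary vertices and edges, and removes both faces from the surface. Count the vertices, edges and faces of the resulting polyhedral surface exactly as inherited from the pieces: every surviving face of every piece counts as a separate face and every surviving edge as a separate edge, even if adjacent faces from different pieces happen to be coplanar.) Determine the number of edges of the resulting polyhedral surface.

25

A regular octahedron: V=6, E=12, F=8.
Attach a pentagonal pyramid (V=6, E=10, F=6) along a 3-gon: merge 3 vertices and 3 edges, delete both glued faces → V=9, E=19, F=12.
Attach a triangular bipyramid (V=5, E=9, F=6) along a 3-gon: merge 3 vertices and 3 edges, delete both glued faces → V=11, E=25, F=16.
Check: V − E + F = 11 − 25 + 16 = 2.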